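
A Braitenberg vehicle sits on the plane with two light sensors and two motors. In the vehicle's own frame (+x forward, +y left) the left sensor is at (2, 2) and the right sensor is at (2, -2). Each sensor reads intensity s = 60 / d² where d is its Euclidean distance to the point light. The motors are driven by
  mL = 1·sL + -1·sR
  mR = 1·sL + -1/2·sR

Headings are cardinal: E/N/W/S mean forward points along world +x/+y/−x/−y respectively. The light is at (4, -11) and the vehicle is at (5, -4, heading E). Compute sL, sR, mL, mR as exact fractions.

2/3 30/17 -56/51 -11/51

left sensor world pos  = (7, -2); dL² = 90
right sensor world pos = (7, -6); dR² = 34
sL = 60/90 = 2/3
sR = 60/34 = 30/17
mL = 1·sL + -1·sR = -56/51
mR = 1·sL + -1/2·sR = -11/51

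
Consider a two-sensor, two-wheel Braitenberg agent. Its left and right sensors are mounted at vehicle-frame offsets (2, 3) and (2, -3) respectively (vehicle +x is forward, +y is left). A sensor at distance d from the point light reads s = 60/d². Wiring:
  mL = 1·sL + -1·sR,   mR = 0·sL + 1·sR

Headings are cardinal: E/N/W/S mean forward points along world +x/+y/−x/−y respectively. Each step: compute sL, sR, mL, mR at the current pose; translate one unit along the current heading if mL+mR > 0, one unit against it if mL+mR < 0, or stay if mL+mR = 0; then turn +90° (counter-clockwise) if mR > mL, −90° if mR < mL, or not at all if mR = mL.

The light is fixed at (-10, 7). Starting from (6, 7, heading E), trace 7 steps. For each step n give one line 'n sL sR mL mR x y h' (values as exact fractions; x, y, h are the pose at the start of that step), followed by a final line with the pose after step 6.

0 20/111 20/111 0 20/111 6 7 E
1 3/10 15/101 153/1010 15/101 7 7 N
2 60/377 12/73 -144/27521 12/73 7 8 E
3 10/39 2/15 8/65 2/15 8 8 N
4 60/257 60/281 1440/72217 60/281 8 9 W
5 3/20 15/49 -153/980 15/49 7 9 S
6 60/377 12/73 -144/27521 12/73 7 8 E
final 8 8 N

n=0: pose=(6,7,E); sL=20/111, sR=20/111; mL=0, mR=20/111; mL+mR=20/111 → advance +1; mR−mL=20/111 → turn +1·90°
n=1: pose=(7,7,N); sL=3/10, sR=15/101; mL=153/1010, mR=15/101; mL+mR=3/10 → advance +1; mR−mL=-3/1010 → turn -1·90°
n=2: pose=(7,8,E); sL=60/377, sR=12/73; mL=-144/27521, mR=12/73; mL+mR=60/377 → advance +1; mR−mL=4668/27521 → turn +1·90°
n=3: pose=(8,8,N); sL=10/39, sR=2/15; mL=8/65, mR=2/15; mL+mR=10/39 → advance +1; mR−mL=2/195 → turn +1·90°
n=4: pose=(8,9,W); sL=60/257, sR=60/281; mL=1440/72217, mR=60/281; mL+mR=60/257 → advance +1; mR−mL=13980/72217 → turn +1·90°
n=5: pose=(7,9,S); sL=3/20, sR=15/49; mL=-153/980, mR=15/49; mL+mR=3/20 → advance +1; mR−mL=453/980 → turn +1·90°
n=6: pose=(7,8,E); sL=60/377, sR=12/73; mL=-144/27521, mR=12/73; mL+mR=60/377 → advance +1; mR−mL=4668/27521 → turn +1·90°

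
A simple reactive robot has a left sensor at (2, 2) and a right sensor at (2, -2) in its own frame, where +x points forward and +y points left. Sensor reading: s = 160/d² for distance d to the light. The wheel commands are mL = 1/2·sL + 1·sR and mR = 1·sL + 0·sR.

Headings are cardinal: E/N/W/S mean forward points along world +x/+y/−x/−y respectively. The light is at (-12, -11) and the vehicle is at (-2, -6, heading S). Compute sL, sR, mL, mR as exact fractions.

160/153 160/73 30320/11169 160/153

left sensor world pos  = (0, -8); dL² = 153
right sensor world pos = (-4, -8); dR² = 73
sL = 160/153 = 160/153
sR = 160/73 = 160/73
mL = 1/2·sL + 1·sR = 30320/11169
mR = 1·sL + 0·sR = 160/153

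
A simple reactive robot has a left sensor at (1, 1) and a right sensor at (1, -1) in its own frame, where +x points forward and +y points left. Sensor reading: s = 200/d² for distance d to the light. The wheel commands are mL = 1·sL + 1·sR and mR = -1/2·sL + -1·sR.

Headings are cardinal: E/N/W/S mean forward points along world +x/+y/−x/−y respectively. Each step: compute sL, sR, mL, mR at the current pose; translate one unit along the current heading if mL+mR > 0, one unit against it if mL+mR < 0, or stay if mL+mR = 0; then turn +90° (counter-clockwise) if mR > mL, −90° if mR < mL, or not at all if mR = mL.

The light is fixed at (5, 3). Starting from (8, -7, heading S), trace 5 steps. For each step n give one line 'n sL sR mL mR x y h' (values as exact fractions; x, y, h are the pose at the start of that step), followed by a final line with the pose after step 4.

0 200/137 8/5 2096/685 -1596/685 8 -7 S
1 50/37 25/13 1575/481 -1250/481 8 -8 W
2 200/101 200/109 42000/11009 -31100/11009 7 -8 N
3 20/9 20/13 440/117 -310/117 7 -7 E
4 200/137 8/5 2096/685 -1596/685 8 -7 S
final 8 -8 W

n=0: pose=(8,-7,S); sL=200/137, sR=8/5; mL=2096/685, mR=-1596/685; mL+mR=100/137 → advance +1; mR−mL=-3692/685 → turn -1·90°
n=1: pose=(8,-8,W); sL=50/37, sR=25/13; mL=1575/481, mR=-1250/481; mL+mR=25/37 → advance +1; mR−mL=-2825/481 → turn -1·90°
n=2: pose=(7,-8,N); sL=200/101, sR=200/109; mL=42000/11009, mR=-31100/11009; mL+mR=100/101 → advance +1; mR−mL=-73100/11009 → turn -1·90°
n=3: pose=(7,-7,E); sL=20/9, sR=20/13; mL=440/117, mR=-310/117; mL+mR=10/9 → advance +1; mR−mL=-250/39 → turn -1·90°
n=4: pose=(8,-7,S); sL=200/137, sR=8/5; mL=2096/685, mR=-1596/685; mL+mR=100/137 → advance +1; mR−mL=-3692/685 → turn -1·90°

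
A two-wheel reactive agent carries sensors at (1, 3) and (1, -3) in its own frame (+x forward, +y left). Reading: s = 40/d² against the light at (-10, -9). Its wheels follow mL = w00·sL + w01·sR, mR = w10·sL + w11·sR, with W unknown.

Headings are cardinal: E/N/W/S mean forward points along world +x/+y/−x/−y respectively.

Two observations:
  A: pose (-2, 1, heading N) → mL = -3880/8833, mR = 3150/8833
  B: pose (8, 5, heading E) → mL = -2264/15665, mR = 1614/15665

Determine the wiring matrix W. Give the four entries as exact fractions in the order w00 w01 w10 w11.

-1 -1 1 1/2

obs A: pose=(-2,1,N) → sL=20/73, sR=20/121, mL=-3880/8833, mR=3150/8833
obs B: pose=(8,5,E) → sL=4/65, sR=20/241, mL=-2264/15665, mR=1614/15665
sensor matrix S = [[20/73, 20/121], [4/65, 20/241]]; det S = 347712/27673789
solve [mL_A; mL_B] = S·[w00; w01] and [mR_A; mR_B] = S·[w10; w11]:
  w00 = -1, w01 = -1, w10 = 1, w11 = 1/2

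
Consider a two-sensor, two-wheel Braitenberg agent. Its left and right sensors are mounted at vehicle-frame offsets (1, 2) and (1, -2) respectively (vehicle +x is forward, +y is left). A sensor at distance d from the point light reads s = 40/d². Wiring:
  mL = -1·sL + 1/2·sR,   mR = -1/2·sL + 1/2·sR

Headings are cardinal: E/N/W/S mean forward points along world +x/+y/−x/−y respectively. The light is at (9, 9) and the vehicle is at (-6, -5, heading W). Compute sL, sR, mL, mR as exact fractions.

5/64 1/10 -9/320 7/640

left sensor world pos  = (-7, -7); dL² = 512
right sensor world pos = (-7, -3); dR² = 400
sL = 40/512 = 5/64
sR = 40/400 = 1/10
mL = -1·sL + 1/2·sR = -9/320
mR = -1/2·sL + 1/2·sR = 7/640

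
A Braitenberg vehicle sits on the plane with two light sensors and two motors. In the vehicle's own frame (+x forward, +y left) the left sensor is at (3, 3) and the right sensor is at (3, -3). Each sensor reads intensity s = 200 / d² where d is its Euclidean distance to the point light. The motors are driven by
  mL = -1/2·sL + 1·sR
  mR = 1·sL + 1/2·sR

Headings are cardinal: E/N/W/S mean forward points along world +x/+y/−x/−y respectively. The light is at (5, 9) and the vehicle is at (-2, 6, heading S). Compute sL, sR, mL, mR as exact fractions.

50/13 25/17 -100/221 2025/442

left sensor world pos  = (1, 3); dL² = 52
right sensor world pos = (-5, 3); dR² = 136
sL = 200/52 = 50/13
sR = 200/136 = 25/17
mL = -1/2·sL + 1·sR = -100/221
mR = 1·sL + 1/2·sR = 2025/442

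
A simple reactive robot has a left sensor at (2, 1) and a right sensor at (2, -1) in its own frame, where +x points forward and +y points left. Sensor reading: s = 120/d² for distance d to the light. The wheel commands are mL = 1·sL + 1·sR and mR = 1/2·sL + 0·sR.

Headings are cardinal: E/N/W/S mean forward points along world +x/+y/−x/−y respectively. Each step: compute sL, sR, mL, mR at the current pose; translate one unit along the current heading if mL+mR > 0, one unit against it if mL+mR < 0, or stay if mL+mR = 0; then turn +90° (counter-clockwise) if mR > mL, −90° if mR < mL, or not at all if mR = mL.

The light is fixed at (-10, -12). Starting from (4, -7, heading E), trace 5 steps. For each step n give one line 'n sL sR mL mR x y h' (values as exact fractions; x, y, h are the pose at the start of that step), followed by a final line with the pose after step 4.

n=0: pose=(4,-7,E); sL=30/73, sR=15/34; mL=2115/2482, mR=15/73; mL+mR=2625/2482 → advance +1; mR−mL=-1605/2482 → turn -1·90°
n=1: pose=(5,-7,S); sL=24/53, sR=24/41; mL=2256/2173, mR=12/53; mL+mR=2748/2173 → advance +1; mR−mL=-1764/2173 → turn -1·90°
n=2: pose=(5,-8,W); sL=60/89, sR=60/97; mL=11160/8633, mR=30/89; mL+mR=14070/8633 → advance +1; mR−mL=-8250/8633 → turn -1·90°
n=3: pose=(4,-8,N); sL=24/41, sR=40/87; mL=3728/3567, mR=12/41; mL+mR=4772/3567 → advance +1; mR−mL=-2684/3567 → turn -1·90°
n=4: pose=(4,-7,E); sL=30/73, sR=15/34; mL=2115/2482, mR=15/73; mL+mR=2625/2482 → advance +1; mR−mL=-1605/2482 → turn -1·90°

0 30/73 15/34 2115/2482 15/73 4 -7 E
1 24/53 24/41 2256/2173 12/53 5 -7 S
2 60/89 60/97 11160/8633 30/89 5 -8 W
3 24/41 40/87 3728/3567 12/41 4 -8 N
4 30/73 15/34 2115/2482 15/73 4 -7 E
final 5 -7 S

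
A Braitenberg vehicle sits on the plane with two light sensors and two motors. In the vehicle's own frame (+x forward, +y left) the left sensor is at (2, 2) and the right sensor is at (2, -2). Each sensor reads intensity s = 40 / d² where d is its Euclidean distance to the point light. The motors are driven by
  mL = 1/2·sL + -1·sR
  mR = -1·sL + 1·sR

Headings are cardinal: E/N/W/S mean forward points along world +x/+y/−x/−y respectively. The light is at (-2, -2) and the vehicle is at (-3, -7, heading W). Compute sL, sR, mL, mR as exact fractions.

left sensor world pos  = (-5, -9); dL² = 58
right sensor world pos = (-5, -5); dR² = 18
sL = 40/58 = 20/29
sR = 40/18 = 20/9
mL = 1/2·sL + -1·sR = -490/261
mR = -1·sL + 1·sR = 400/261

20/29 20/9 -490/261 400/261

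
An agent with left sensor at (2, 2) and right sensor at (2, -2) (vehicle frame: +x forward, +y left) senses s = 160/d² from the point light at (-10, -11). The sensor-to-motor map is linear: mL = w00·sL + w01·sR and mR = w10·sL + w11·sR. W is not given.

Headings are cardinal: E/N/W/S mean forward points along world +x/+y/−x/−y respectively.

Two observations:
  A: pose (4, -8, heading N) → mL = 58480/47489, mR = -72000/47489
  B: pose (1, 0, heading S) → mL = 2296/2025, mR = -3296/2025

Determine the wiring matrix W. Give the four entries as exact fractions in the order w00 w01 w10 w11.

1 1/2 -1 -1

obs A: pose=(4,-8,N) → sL=160/169, sR=160/281, mL=58480/47489, mR=-72000/47489
obs B: pose=(1,0,S) → sL=16/25, sR=80/81, mL=2296/2025, mR=-3296/2025
sensor matrix S = [[160/169, 160/281], [16/25, 80/81]]; det S = 10975232/19233045
solve [mL_A; mL_B] = S·[w00; w01] and [mR_A; mR_B] = S·[w10; w11]:
  w00 = 1, w01 = 1/2, w10 = -1, w11 = -1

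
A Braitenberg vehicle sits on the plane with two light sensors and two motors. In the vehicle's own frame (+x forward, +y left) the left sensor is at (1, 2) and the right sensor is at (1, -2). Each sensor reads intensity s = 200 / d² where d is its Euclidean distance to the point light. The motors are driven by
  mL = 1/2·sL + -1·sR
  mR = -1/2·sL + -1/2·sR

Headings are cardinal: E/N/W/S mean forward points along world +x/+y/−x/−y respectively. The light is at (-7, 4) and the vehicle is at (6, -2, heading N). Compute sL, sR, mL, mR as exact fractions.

100/73 4/5 -42/365 -396/365

left sensor world pos  = (4, -1); dL² = 146
right sensor world pos = (8, -1); dR² = 250
sL = 200/146 = 100/73
sR = 200/250 = 4/5
mL = 1/2·sL + -1·sR = -42/365
mR = -1/2·sL + -1/2·sR = -396/365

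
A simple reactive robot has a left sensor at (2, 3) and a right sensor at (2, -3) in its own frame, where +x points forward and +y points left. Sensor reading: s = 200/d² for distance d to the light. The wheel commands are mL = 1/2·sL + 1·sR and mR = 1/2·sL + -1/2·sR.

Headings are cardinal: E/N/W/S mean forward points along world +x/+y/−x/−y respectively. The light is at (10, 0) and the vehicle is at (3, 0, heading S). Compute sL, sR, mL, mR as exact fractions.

left sensor world pos  = (6, -2); dL² = 20
right sensor world pos = (0, -2); dR² = 104
sL = 200/20 = 10
sR = 200/104 = 25/13
mL = 1/2·sL + 1·sR = 90/13
mR = 1/2·sL + -1/2·sR = 105/26

10 25/13 90/13 105/26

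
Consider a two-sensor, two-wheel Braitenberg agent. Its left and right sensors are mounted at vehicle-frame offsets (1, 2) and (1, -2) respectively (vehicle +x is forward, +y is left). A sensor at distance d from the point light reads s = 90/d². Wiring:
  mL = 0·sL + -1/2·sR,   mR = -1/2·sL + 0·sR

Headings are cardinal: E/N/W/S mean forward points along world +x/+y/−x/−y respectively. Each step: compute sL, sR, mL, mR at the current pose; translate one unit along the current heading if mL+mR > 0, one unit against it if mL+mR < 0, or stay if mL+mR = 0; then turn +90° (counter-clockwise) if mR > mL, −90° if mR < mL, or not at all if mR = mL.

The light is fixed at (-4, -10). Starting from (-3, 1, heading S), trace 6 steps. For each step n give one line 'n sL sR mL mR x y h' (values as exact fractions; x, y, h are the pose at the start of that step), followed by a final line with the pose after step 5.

0 90/109 90/101 -45/101 -45/109 -3 1 S
1 9/20 45/52 -45/104 -9/40 -3 2 E
2 90/173 90/173 -45/173 -45/173 -4 2 N
3 45/74 45/74 -45/148 -45/148 -4 1 N
4 18/25 18/25 -9/25 -9/25 -4 0 N
5 45/52 45/52 -45/104 -45/104 -4 -1 N
final -4 -2 N

n=0: pose=(-3,1,S); sL=90/109, sR=90/101; mL=-45/101, mR=-45/109; mL+mR=-9450/11009 → advance -1; mR−mL=360/11009 → turn +1·90°
n=1: pose=(-3,2,E); sL=9/20, sR=45/52; mL=-45/104, mR=-9/40; mL+mR=-171/260 → advance -1; mR−mL=27/130 → turn +1·90°
n=2: pose=(-4,2,N); sL=90/173, sR=90/173; mL=-45/173, mR=-45/173; mL+mR=-90/173 → advance -1; mR−mL=0 → turn +0·90°
n=3: pose=(-4,1,N); sL=45/74, sR=45/74; mL=-45/148, mR=-45/148; mL+mR=-45/74 → advance -1; mR−mL=0 → turn +0·90°
n=4: pose=(-4,0,N); sL=18/25, sR=18/25; mL=-9/25, mR=-9/25; mL+mR=-18/25 → advance -1; mR−mL=0 → turn +0·90°
n=5: pose=(-4,-1,N); sL=45/52, sR=45/52; mL=-45/104, mR=-45/104; mL+mR=-45/52 → advance -1; mR−mL=0 → turn +0·90°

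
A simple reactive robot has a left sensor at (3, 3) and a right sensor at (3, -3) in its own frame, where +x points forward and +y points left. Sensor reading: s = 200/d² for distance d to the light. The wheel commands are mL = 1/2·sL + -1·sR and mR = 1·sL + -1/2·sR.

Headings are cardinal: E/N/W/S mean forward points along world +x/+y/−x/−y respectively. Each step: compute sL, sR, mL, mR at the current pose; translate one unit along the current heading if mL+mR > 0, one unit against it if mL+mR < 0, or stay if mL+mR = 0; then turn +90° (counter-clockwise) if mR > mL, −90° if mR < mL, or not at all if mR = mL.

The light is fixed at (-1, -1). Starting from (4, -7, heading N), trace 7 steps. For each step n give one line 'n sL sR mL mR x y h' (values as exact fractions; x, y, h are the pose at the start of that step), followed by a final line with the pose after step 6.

n=0: pose=(4,-7,N); sL=200/13, sR=200/73; mL=4700/949, mR=13300/949; mL+mR=18000/949 → advance +1; mR−mL=8600/949 → turn +1·90°
n=1: pose=(4,-6,W); sL=50/17, sR=25; mL=-400/17, mR=-325/34; mL+mR=-1125/34 → advance -1; mR−mL=475/34 → turn +1·90°
n=2: pose=(5,-6,S); sL=40/29, sR=200/73; mL=-4340/2117, mR=20/2117; mL+mR=-4320/2117 → advance -1; mR−mL=4360/2117 → turn +1·90°
n=3: pose=(5,-5,E); sL=100/41, sR=20/13; mL=-170/533, mR=890/533; mL+mR=720/533 → advance +1; mR−mL=1060/533 → turn +1·90°
n=4: pose=(6,-5,N); sL=200/17, sR=200/101; mL=6700/1717, mR=18500/1717; mL+mR=25200/1717 → advance +1; mR−mL=11800/1717 → turn +1·90°
n=5: pose=(6,-4,W); sL=50/13, sR=25/2; mL=-275/26, mR=-125/52; mL+mR=-675/52 → advance -1; mR−mL=425/52 → turn +1·90°
n=6: pose=(7,-4,S); sL=200/157, sR=200/61; mL=-25300/9577, mR=-3500/9577; mL+mR=-28800/9577 → advance -1; mR−mL=21800/9577 → turn +1·90°

0 200/13 200/73 4700/949 13300/949 4 -7 N
1 50/17 25 -400/17 -325/34 4 -6 W
2 40/29 200/73 -4340/2117 20/2117 5 -6 S
3 100/41 20/13 -170/533 890/533 5 -5 E
4 200/17 200/101 6700/1717 18500/1717 6 -5 N
5 50/13 25/2 -275/26 -125/52 6 -4 W
6 200/157 200/61 -25300/9577 -3500/9577 7 -4 S
final 7 -3 E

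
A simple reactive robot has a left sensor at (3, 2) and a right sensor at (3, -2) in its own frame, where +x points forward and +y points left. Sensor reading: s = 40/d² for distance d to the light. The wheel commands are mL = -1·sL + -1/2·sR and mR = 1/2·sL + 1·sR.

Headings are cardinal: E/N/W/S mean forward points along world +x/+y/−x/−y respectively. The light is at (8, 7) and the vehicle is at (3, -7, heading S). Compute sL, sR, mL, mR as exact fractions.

left sensor world pos  = (5, -10); dL² = 298
right sensor world pos = (1, -10); dR² = 338
sL = 40/298 = 20/149
sR = 40/338 = 20/169
mL = -1·sL + -1/2·sR = -4870/25181
mR = 1/2·sL + 1·sR = 4670/25181

20/149 20/169 -4870/25181 4670/25181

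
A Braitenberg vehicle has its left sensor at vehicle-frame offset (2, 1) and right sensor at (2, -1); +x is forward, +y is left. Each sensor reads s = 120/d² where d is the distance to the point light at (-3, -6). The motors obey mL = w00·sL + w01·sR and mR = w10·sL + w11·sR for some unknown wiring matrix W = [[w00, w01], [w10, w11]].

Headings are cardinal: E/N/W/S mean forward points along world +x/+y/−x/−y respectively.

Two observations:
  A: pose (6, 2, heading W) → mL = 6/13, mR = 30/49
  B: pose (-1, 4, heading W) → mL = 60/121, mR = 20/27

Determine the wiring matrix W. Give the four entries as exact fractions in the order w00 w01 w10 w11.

obs A: pose=(6,2,W) → sL=60/49, sR=12/13, mL=6/13, mR=30/49
obs B: pose=(-1,4,W) → sL=40/27, sR=120/121, mL=60/121, mR=20/27
sensor matrix S = [[60/49, 12/13], [40/27, 120/121]]; det S = -106240/693693
solve [mL_A; mL_B] = S·[w00; w01] and [mR_A; mR_B] = S·[w10; w11]:
  w00 = 0, w01 = 1/2, w10 = 1/2, w11 = 0

0 1/2 1/2 0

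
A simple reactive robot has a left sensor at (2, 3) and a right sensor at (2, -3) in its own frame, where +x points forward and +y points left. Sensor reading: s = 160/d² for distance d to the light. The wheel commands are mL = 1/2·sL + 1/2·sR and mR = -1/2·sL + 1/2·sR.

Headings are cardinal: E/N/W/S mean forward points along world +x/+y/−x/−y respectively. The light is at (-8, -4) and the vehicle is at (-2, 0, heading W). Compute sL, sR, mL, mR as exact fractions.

160/17 32/13 1312/221 -768/221

left sensor world pos  = (-4, -3); dL² = 17
right sensor world pos = (-4, 3); dR² = 65
sL = 160/17 = 160/17
sR = 160/65 = 32/13
mL = 1/2·sL + 1/2·sR = 1312/221
mR = -1/2·sL + 1/2·sR = -768/221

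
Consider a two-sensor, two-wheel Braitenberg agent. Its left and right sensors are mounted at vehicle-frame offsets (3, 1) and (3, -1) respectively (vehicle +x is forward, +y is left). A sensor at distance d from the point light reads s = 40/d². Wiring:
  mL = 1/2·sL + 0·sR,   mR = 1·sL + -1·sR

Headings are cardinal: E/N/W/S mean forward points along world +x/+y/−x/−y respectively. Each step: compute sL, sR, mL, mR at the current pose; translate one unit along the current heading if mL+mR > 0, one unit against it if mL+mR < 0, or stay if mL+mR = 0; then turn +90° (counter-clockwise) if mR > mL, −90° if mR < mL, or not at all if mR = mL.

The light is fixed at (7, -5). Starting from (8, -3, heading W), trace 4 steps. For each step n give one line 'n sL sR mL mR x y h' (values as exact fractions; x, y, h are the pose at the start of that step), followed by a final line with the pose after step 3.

n=0: pose=(8,-3,W); sL=8, sR=40/13; mL=4, mR=64/13; mL+mR=116/13 → advance +1; mR−mL=12/13 → turn +1·90°
n=1: pose=(7,-3,S); sL=20, sR=20; mL=10, mR=0; mL+mR=10 → advance +1; mR−mL=-10 → turn -1·90°
n=2: pose=(7,-4,W); sL=40/9, sR=40/13; mL=20/9, mR=160/117; mL+mR=140/39 → advance +1; mR−mL=-100/117 → turn -1·90°
n=3: pose=(6,-4,N); sL=2, sR=5/2; mL=1, mR=-1/2; mL+mR=1/2 → advance +1; mR−mL=-3/2 → turn -1·90°

0 8 40/13 4 64/13 8 -3 W
1 20 20 10 0 7 -3 S
2 40/9 40/13 20/9 160/117 7 -4 W
3 2 5/2 1 -1/2 6 -4 N
final 6 -3 E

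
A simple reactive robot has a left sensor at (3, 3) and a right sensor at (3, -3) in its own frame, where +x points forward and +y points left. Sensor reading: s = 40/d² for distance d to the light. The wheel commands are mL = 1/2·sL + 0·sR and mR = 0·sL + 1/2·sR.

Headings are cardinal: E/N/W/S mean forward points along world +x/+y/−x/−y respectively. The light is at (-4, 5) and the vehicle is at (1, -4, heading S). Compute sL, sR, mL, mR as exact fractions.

5/26 10/37 5/52 5/37

left sensor world pos  = (4, -7); dL² = 208
right sensor world pos = (-2, -7); dR² = 148
sL = 40/208 = 5/26
sR = 40/148 = 10/37
mL = 1/2·sL + 0·sR = 5/52
mR = 0·sL + 1/2·sR = 5/37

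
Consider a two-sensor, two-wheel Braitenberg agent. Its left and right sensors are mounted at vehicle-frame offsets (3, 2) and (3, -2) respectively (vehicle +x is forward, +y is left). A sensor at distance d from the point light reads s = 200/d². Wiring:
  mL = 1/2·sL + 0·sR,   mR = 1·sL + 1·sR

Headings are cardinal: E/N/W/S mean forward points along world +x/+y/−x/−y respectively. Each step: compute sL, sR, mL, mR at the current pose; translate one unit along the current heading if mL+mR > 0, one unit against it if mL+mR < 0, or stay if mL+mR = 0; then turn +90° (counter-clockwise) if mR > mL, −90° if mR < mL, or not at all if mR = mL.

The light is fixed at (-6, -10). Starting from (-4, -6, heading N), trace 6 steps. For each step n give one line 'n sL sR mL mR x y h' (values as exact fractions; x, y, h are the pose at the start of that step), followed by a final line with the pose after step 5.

n=0: pose=(-4,-6,N); sL=200/49, sR=40/13; mL=100/49, mR=4560/637; mL+mR=5860/637 → advance +1; mR−mL=3260/637 → turn +1·90°
n=1: pose=(-4,-5,W); sL=20, sR=4; mL=10, mR=24; mL+mR=34 → advance +1; mR−mL=14 → turn +1·90°
n=2: pose=(-5,-5,S); sL=200/13, sR=40; mL=100/13, mR=720/13; mL+mR=820/13 → advance +1; mR−mL=620/13 → turn +1·90°
n=3: pose=(-5,-6,E); sL=50/13, sR=10; mL=25/13, mR=180/13; mL+mR=205/13 → advance +1; mR−mL=155/13 → turn +1·90°
n=4: pose=(-4,-6,N); sL=200/49, sR=40/13; mL=100/49, mR=4560/637; mL+mR=5860/637 → advance +1; mR−mL=3260/637 → turn +1·90°
n=5: pose=(-4,-5,W); sL=20, sR=4; mL=10, mR=24; mL+mR=34 → advance +1; mR−mL=14 → turn +1·90°

0 200/49 40/13 100/49 4560/637 -4 -6 N
1 20 4 10 24 -4 -5 W
2 200/13 40 100/13 720/13 -5 -5 S
3 50/13 10 25/13 180/13 -5 -6 E
4 200/49 40/13 100/49 4560/637 -4 -6 N
5 20 4 10 24 -4 -5 W
final -5 -5 S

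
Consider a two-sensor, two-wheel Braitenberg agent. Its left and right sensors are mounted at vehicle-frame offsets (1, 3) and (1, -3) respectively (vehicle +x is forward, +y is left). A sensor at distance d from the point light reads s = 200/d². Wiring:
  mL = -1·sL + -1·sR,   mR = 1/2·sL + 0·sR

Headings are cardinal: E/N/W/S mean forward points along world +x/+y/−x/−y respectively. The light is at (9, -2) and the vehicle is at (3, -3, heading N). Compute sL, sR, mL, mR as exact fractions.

200/81 200/9 -2000/81 100/81

left sensor world pos  = (0, -2); dL² = 81
right sensor world pos = (6, -2); dR² = 9
sL = 200/81 = 200/81
sR = 200/9 = 200/9
mL = -1·sL + -1·sR = -2000/81
mR = 1/2·sL + 0·sR = 100/81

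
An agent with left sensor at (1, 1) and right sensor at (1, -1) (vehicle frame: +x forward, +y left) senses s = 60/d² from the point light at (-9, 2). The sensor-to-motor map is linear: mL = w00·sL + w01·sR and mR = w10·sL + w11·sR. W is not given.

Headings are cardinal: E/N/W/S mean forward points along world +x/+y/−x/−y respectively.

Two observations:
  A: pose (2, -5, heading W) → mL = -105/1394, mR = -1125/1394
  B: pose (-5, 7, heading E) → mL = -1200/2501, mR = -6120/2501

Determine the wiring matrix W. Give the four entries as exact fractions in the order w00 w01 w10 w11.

obs A: pose=(2,-5,W) → sL=15/41, sR=15/34, mL=-105/1394, mR=-1125/1394
obs B: pose=(-5,7,E) → sL=60/61, sR=60/41, mL=-1200/2501, mR=-6120/2501
sensor matrix S = [[15/41, 15/34], [60/61, 60/41]]; det S = 176850/1743197
solve [mL_A; mL_B] = S·[w00; w01] and [mR_A; mR_B] = S·[w10; w11]:
  w00 = 1, w01 = -1, w10 = -1, w11 = -1

1 -1 -1 -1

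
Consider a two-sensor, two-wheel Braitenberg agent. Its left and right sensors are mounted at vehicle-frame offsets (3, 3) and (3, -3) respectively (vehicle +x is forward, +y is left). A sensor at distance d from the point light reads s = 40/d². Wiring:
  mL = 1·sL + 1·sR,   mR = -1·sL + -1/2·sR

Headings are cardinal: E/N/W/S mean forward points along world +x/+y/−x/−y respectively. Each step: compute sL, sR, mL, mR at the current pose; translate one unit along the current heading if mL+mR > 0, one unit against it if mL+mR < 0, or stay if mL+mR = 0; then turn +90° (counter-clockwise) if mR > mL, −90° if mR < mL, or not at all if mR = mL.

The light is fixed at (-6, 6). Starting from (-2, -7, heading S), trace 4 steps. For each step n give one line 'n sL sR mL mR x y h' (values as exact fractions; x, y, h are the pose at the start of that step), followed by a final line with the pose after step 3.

n=0: pose=(-2,-7,S); sL=8/61, sR=40/257; mL=4496/15677, mR=-3276/15677; mL+mR=20/257 → advance +1; mR−mL=-7772/15677 → turn -1·90°
n=1: pose=(-2,-8,W); sL=4/29, sR=20/61; mL=824/1769, mR=-534/1769; mL+mR=10/61 → advance +1; mR−mL=-1358/1769 → turn -1·90°
n=2: pose=(-3,-8,N); sL=40/121, sR=40/157; mL=11120/18997, mR=-8700/18997; mL+mR=20/157 → advance +1; mR−mL=-19820/18997 → turn -1·90°
n=3: pose=(-3,-7,E); sL=5/17, sR=10/73; mL=535/1241, mR=-450/1241; mL+mR=5/73 → advance +1; mR−mL=-985/1241 → turn -1·90°

0 8/61 40/257 4496/15677 -3276/15677 -2 -7 S
1 4/29 20/61 824/1769 -534/1769 -2 -8 W
2 40/121 40/157 11120/18997 -8700/18997 -3 -8 N
3 5/17 10/73 535/1241 -450/1241 -3 -7 E
final -2 -7 S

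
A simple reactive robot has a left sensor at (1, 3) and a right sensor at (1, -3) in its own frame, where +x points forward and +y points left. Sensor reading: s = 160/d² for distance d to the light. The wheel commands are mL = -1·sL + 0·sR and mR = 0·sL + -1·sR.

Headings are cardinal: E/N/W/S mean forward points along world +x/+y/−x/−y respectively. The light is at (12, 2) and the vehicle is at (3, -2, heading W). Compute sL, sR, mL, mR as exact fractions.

160/149 160/101 -160/149 -160/101

left sensor world pos  = (2, -5); dL² = 149
right sensor world pos = (2, 1); dR² = 101
sL = 160/149 = 160/149
sR = 160/101 = 160/101
mL = -1·sL + 0·sR = -160/149
mR = 0·sL + -1·sR = -160/101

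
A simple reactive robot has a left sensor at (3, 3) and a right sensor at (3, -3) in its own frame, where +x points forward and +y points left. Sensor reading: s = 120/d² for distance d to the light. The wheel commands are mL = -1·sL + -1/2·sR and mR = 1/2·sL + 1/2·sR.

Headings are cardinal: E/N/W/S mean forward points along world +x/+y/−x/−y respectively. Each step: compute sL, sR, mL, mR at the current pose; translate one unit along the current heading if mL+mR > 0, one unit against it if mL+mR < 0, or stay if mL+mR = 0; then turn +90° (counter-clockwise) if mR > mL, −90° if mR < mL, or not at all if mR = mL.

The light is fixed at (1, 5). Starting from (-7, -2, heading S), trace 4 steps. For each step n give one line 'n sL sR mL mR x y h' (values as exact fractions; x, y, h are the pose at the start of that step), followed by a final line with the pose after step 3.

0 24/25 120/221 -6804/5525 4152/5525 -7 -2 S
1 60/17 60/53 -3690/901 2100/901 -7 -1 E
2 40/51 8/3 -36/17 88/51 -8 -1 N
3 30/61 3/4 -423/488 303/488 -8 -2 W
final -7 -2 S

n=0: pose=(-7,-2,S); sL=24/25, sR=120/221; mL=-6804/5525, mR=4152/5525; mL+mR=-12/25 → advance -1; mR−mL=10956/5525 → turn +1·90°
n=1: pose=(-7,-1,E); sL=60/17, sR=60/53; mL=-3690/901, mR=2100/901; mL+mR=-30/17 → advance -1; mR−mL=5790/901 → turn +1·90°
n=2: pose=(-8,-1,N); sL=40/51, sR=8/3; mL=-36/17, mR=88/51; mL+mR=-20/51 → advance -1; mR−mL=196/51 → turn +1·90°
n=3: pose=(-8,-2,W); sL=30/61, sR=3/4; mL=-423/488, mR=303/488; mL+mR=-15/61 → advance -1; mR−mL=363/244 → turn +1·90°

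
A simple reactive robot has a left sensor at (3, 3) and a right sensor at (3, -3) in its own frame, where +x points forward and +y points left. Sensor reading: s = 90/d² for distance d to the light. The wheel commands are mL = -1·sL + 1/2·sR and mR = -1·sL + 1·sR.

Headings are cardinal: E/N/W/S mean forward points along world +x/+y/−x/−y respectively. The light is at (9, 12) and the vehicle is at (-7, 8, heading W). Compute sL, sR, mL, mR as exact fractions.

left sensor world pos  = (-10, 5); dL² = 410
right sensor world pos = (-10, 11); dR² = 362
sL = 90/410 = 9/41
sR = 90/362 = 45/181
mL = -1·sL + 1/2·sR = -1413/14842
mR = -1·sL + 1·sR = 216/7421

9/41 45/181 -1413/14842 216/7421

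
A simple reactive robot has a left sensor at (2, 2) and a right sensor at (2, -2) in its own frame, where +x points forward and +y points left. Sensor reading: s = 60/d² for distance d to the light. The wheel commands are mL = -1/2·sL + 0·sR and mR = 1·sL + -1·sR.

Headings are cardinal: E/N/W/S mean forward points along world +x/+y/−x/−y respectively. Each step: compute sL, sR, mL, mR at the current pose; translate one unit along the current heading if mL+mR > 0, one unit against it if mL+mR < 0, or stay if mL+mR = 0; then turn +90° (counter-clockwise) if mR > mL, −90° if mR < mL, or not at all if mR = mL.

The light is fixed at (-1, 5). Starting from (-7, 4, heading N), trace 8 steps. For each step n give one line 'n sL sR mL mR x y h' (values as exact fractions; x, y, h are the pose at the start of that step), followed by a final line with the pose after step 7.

n=0: pose=(-7,4,N); sL=12/13, sR=60/17; mL=-6/13, mR=-576/221; mL+mR=-678/221 → advance -1; mR−mL=-474/221 → turn -1·90°
n=1: pose=(-7,3,E); sL=15/4, sR=15/8; mL=-15/8, mR=15/8; mL+mR=0 → advance +0; mR−mL=15/4 → turn +1·90°
n=2: pose=(-7,3,N); sL=15/16, sR=15/4; mL=-15/32, mR=-45/16; mL+mR=-105/32 → advance -1; mR−mL=-75/32 → turn -1·90°
n=3: pose=(-7,2,E); sL=60/17, sR=60/41; mL=-30/17, mR=1440/697; mL+mR=210/697 → advance +1; mR−mL=2670/697 → turn +1·90°
n=4: pose=(-6,2,N); sL=6/5, sR=6; mL=-3/5, mR=-24/5; mL+mR=-27/5 → advance -1; mR−mL=-21/5 → turn -1·90°
n=5: pose=(-6,1,E); sL=60/13, sR=4/3; mL=-30/13, mR=128/39; mL+mR=38/39 → advance +1; mR−mL=218/39 → turn +1·90°
n=6: pose=(-5,1,N); sL=3/2, sR=15/2; mL=-3/4, mR=-6; mL+mR=-27/4 → advance -1; mR−mL=-21/4 → turn -1·90°
n=7: pose=(-5,0,E); sL=60/13, sR=60/53; mL=-30/13, mR=2400/689; mL+mR=810/689 → advance +1; mR−mL=3990/689 → turn +1·90°

0 12/13 60/17 -6/13 -576/221 -7 4 N
1 15/4 15/8 -15/8 15/8 -7 3 E
2 15/16 15/4 -15/32 -45/16 -7 3 N
3 60/17 60/41 -30/17 1440/697 -7 2 E
4 6/5 6 -3/5 -24/5 -6 2 N
5 60/13 4/3 -30/13 128/39 -6 1 E
6 3/2 15/2 -3/4 -6 -5 1 N
7 60/13 60/53 -30/13 2400/689 -5 0 E
final -4 0 N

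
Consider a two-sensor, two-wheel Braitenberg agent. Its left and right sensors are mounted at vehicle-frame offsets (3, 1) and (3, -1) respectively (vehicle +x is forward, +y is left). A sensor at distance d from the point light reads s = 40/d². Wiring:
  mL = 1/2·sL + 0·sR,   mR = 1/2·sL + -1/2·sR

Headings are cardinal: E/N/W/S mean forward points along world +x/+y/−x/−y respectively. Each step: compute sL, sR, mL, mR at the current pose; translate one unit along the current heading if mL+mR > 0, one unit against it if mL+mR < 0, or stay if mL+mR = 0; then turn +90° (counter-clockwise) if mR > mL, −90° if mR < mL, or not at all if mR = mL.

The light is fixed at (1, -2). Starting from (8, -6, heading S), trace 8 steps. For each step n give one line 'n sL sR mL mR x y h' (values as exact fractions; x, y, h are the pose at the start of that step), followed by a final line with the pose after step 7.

n=0: pose=(8,-6,S); sL=40/113, sR=8/17; mL=20/113, mR=-112/1921; mL+mR=228/1921 → advance +1; mR−mL=-4/17 → turn -1·90°
n=1: pose=(8,-7,W); sL=10/13, sR=5/4; mL=5/13, mR=-25/104; mL+mR=15/104 → advance +1; mR−mL=-5/8 → turn -1·90°
n=2: pose=(7,-7,N); sL=40/29, sR=40/53; mL=20/29, mR=480/1537; mL+mR=1540/1537 → advance +1; mR−mL=-20/53 → turn -1·90°
n=3: pose=(7,-6,E); sL=4/9, sR=20/53; mL=2/9, mR=16/477; mL+mR=122/477 → advance +1; mR−mL=-10/53 → turn -1·90°
n=4: pose=(8,-6,S); sL=40/113, sR=8/17; mL=20/113, mR=-112/1921; mL+mR=228/1921 → advance +1; mR−mL=-4/17 → turn -1·90°
n=5: pose=(8,-7,W); sL=10/13, sR=5/4; mL=5/13, mR=-25/104; mL+mR=15/104 → advance +1; mR−mL=-5/8 → turn -1·90°
n=6: pose=(7,-7,N); sL=40/29, sR=40/53; mL=20/29, mR=480/1537; mL+mR=1540/1537 → advance +1; mR−mL=-20/53 → turn -1·90°
n=7: pose=(7,-6,E); sL=4/9, sR=20/53; mL=2/9, mR=16/477; mL+mR=122/477 → advance +1; mR−mL=-10/53 → turn -1·90°

0 40/113 8/17 20/113 -112/1921 8 -6 S
1 10/13 5/4 5/13 -25/104 8 -7 W
2 40/29 40/53 20/29 480/1537 7 -7 N
3 4/9 20/53 2/9 16/477 7 -6 E
4 40/113 8/17 20/113 -112/1921 8 -6 S
5 10/13 5/4 5/13 -25/104 8 -7 W
6 40/29 40/53 20/29 480/1537 7 -7 N
7 4/9 20/53 2/9 16/477 7 -6 E
final 8 -6 S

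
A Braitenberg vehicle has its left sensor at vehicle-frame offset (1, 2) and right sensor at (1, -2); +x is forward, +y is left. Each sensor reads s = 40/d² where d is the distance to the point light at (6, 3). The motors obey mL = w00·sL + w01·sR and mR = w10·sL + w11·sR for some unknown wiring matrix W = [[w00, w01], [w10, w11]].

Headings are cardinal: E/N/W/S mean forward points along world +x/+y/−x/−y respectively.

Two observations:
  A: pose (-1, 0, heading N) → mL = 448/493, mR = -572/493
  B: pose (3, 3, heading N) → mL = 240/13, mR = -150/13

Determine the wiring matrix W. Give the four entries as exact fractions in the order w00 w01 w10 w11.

-1 1 -1 -1/2

obs A: pose=(-1,0,N) → sL=8/17, sR=40/29, mL=448/493, mR=-572/493
obs B: pose=(3,3,N) → sL=20/13, sR=20, mL=240/13, mR=-150/13
sensor matrix S = [[8/17, 40/29], [20/13, 20]]; det S = 46720/6409
solve [mL_A; mL_B] = S·[w00; w01] and [mR_A; mR_B] = S·[w10; w11]:
  w00 = -1, w01 = 1, w10 = -1, w11 = -1/2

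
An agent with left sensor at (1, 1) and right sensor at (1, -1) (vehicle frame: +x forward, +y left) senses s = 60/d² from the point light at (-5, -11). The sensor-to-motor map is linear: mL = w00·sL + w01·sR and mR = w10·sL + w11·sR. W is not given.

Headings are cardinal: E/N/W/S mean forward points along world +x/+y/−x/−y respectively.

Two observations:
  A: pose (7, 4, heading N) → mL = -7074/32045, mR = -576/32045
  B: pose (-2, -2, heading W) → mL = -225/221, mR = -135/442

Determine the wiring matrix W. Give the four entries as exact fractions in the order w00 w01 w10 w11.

obs A: pose=(7,4,N) → sL=60/377, sR=12/85, mL=-7074/32045, mR=-576/32045
obs B: pose=(-2,-2,W) → sL=15/17, sR=15/26, mL=-225/221, mR=-135/442
sensor matrix S = [[60/377, 12/85], [15/17, 15/26]]; det S = -46386/1416389
solve [mL_A; mL_B] = S·[w00; w01] and [mR_A; mR_B] = S·[w10; w11]:
  w00 = -1/2, w01 = -1, w10 = -1, w11 = 1

-1/2 -1 -1 1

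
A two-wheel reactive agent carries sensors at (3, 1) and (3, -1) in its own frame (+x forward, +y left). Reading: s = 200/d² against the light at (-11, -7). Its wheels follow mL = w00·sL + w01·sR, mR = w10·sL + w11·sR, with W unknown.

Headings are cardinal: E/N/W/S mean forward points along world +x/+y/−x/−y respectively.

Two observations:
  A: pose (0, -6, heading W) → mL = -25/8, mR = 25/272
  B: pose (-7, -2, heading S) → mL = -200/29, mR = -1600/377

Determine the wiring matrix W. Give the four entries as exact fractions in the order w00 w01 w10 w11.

-1 0 1/2 -1/2

obs A: pose=(0,-6,W) → sL=25/8, sR=50/17, mL=-25/8, mR=25/272
obs B: pose=(-7,-2,S) → sL=200/29, sR=200/13, mL=-200/29, mR=-1600/377
sensor matrix S = [[25/8, 50/17], [200/29, 200/13]]; det S = 178125/6409
solve [mL_A; mL_B] = S·[w00; w01] and [mR_A; mR_B] = S·[w10; w11]:
  w00 = -1, w01 = 0, w10 = 1/2, w11 = -1/2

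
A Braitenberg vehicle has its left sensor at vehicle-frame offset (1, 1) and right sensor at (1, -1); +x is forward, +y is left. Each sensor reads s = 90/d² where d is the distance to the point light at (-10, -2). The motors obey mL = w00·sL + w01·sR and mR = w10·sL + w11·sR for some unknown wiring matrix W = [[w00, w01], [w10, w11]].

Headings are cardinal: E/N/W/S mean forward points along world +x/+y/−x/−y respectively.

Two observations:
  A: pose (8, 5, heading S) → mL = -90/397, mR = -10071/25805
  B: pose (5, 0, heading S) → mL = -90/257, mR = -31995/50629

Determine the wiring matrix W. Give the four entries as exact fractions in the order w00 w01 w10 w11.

-1 0 -1/2 -1

obs A: pose=(8,5,S) → sL=90/397, sR=18/65, mL=-90/397, mR=-10071/25805
obs B: pose=(5,0,S) → sL=90/257, sR=90/197, mL=-90/257, mR=-31995/50629
sensor matrix S = [[90/397, 18/65], [90/257, 90/197]]; det S = 1722384/261296269
solve [mL_A; mL_B] = S·[w00; w01] and [mR_A; mR_B] = S·[w10; w11]:
  w00 = -1, w01 = 0, w10 = -1/2, w11 = -1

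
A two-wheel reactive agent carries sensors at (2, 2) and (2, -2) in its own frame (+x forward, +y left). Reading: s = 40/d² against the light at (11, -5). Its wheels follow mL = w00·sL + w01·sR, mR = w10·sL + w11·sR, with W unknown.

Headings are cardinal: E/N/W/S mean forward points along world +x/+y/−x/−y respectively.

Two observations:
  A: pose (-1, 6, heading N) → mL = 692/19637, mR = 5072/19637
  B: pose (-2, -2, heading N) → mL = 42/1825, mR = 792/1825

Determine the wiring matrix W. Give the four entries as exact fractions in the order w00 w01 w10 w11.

obs A: pose=(-1,6,N) → sL=8/73, sR=40/269, mL=692/19637, mR=5072/19637
obs B: pose=(-2,-2,N) → sL=4/25, sR=20/73, mL=42/1825, mR=792/1825
sensor matrix S = [[8/73, 40/269], [4/25, 20/73]]; det S = 44672/7167505
solve [mL_A; mL_B] = S·[w00; w01] and [mR_A; mR_B] = S·[w10; w11]:
  w00 = 1, w01 = -1/2, w10 = 1, w11 = 1

1 -1/2 1 1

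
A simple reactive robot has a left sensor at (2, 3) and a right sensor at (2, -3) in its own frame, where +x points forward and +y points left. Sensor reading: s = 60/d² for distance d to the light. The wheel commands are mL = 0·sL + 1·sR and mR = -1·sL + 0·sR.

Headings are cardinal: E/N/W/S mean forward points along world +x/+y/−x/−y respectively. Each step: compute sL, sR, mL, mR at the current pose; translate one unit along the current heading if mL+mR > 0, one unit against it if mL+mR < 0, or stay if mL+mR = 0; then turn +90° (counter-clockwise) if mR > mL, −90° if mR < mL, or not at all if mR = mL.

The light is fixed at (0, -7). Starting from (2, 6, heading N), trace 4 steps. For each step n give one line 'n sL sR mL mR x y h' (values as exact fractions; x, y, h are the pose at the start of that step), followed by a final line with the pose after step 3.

0 30/113 6/25 6/25 -30/113 2 6 N
1 60/241 60/97 60/97 -60/241 2 5 E
2 15/34 3/5 3/5 -15/34 3 5 S
3 12/13 60/197 60/197 -12/13 3 4 W
final 4 4 N

n=0: pose=(2,6,N); sL=30/113, sR=6/25; mL=6/25, mR=-30/113; mL+mR=-72/2825 → advance -1; mR−mL=-1428/2825 → turn -1·90°
n=1: pose=(2,5,E); sL=60/241, sR=60/97; mL=60/97, mR=-60/241; mL+mR=8640/23377 → advance +1; mR−mL=-20280/23377 → turn -1·90°
n=2: pose=(3,5,S); sL=15/34, sR=3/5; mL=3/5, mR=-15/34; mL+mR=27/170 → advance +1; mR−mL=-177/170 → turn -1·90°
n=3: pose=(3,4,W); sL=12/13, sR=60/197; mL=60/197, mR=-12/13; mL+mR=-1584/2561 → advance -1; mR−mL=-3144/2561 → turn -1·90°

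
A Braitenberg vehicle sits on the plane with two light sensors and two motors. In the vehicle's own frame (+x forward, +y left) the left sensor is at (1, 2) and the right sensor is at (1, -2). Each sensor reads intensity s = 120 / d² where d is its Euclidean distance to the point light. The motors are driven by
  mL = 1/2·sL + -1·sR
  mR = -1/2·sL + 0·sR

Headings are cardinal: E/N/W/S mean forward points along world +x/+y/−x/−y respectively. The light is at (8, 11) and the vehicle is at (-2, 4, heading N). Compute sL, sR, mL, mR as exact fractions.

2/3 6/5 -13/15 -1/3

left sensor world pos  = (-4, 5); dL² = 180
right sensor world pos = (0, 5); dR² = 100
sL = 120/180 = 2/3
sR = 120/100 = 6/5
mL = 1/2·sL + -1·sR = -13/15
mR = -1/2·sL + 0·sR = -1/3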